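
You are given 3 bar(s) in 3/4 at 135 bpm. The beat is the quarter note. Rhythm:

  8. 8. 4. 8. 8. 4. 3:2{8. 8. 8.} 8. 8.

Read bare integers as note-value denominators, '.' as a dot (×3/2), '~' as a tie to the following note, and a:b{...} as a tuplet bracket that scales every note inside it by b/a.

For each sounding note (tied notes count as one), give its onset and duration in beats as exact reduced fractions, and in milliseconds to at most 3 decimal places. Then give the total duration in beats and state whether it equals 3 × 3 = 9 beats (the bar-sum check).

1) 0.0ms=0b +333.333ms=3/4b
2) 333.333ms=3/4b +333.333ms=3/4b
3) 666.667ms=3/2b +666.667ms=3/2b
4) 1333.333ms=3b +333.333ms=3/4b
5) 1666.667ms=15/4b +333.333ms=3/4b
6) 2000.0ms=9/2b +666.667ms=3/2b
7) 2666.667ms=6b +222.222ms=1/2b
8) 2888.889ms=13/2b +222.222ms=1/2b
9) 3111.111ms=7b +222.222ms=1/2b
10) 3333.333ms=15/2b +333.333ms=3/4b
11) 3666.667ms=33/4b +333.333ms=3/4b
Σ=9b of 9 (135bpm 3/4) — PASS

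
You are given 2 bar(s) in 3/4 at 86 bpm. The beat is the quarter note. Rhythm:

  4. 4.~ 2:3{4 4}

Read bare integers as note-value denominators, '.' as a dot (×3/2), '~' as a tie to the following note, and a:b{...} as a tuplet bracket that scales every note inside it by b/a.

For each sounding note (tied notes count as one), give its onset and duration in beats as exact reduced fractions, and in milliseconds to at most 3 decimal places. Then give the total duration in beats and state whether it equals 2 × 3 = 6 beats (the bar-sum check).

1) 0.0ms=0b +1046.512ms=3/2b
2) 1046.512ms=3/2b +2093.023ms=3b
3) 3139.535ms=9/2b +1046.512ms=3/2b
Σ=6b of 6 (86bpm 3/4) — PASS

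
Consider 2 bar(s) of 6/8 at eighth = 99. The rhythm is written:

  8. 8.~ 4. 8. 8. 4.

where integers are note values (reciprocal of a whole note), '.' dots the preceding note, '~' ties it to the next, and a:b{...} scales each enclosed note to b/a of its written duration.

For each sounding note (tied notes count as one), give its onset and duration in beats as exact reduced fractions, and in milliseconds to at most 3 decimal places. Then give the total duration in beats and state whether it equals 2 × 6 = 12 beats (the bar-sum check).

1) 0.0ms=0b +909.091ms=3/2b
2) 909.091ms=3/2b +2727.273ms=9/2b
3) 3636.364ms=6b +909.091ms=3/2b
4) 4545.455ms=15/2b +909.091ms=3/2b
5) 5454.545ms=9b +1818.182ms=3b
Σ=12b of 12 (99bpm 6/8) — PASS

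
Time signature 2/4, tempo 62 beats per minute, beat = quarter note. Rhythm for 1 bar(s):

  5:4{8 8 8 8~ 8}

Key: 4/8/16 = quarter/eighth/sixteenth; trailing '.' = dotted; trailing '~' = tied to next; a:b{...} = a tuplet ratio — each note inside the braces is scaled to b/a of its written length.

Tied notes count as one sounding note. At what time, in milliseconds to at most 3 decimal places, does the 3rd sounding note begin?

note 3 onset = 4/5b = 774.194ms

1. 0.0ms @ 0 + 387.097ms (2/5)
2. 387.097ms @ 2/5 + 387.097ms (2/5)
3. 774.194ms @ 4/5 + 387.097ms (2/5)
4. 1161.29ms @ 6/5 + 774.194ms (4/5)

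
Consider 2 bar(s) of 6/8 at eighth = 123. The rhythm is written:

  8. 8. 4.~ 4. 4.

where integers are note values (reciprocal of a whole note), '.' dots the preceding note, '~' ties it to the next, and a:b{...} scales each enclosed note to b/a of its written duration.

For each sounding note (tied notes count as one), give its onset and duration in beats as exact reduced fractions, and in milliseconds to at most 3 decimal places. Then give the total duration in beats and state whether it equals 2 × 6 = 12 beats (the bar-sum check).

1) 0.0ms=0b +731.707ms=3/2b
2) 731.707ms=3/2b +731.707ms=3/2b
3) 1463.415ms=3b +2926.829ms=6b
4) 4390.244ms=9b +1463.415ms=3b
Σ=12b of 12 (123bpm 6/8) — PASS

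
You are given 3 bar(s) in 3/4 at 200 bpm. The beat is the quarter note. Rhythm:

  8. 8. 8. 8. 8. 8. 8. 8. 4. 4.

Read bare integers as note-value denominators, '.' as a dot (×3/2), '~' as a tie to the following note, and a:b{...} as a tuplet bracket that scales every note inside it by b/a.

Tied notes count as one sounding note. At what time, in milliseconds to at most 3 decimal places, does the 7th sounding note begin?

1. 0.0ms @ 0 + 225.0ms (3/4)
2. 225.0ms @ 3/4 + 225.0ms (3/4)
3. 450.0ms @ 3/2 + 225.0ms (3/4)
4. 675.0ms @ 9/4 + 225.0ms (3/4)
5. 900.0ms @ 3 + 225.0ms (3/4)
6. 1125.0ms @ 15/4 + 225.0ms (3/4)
7. 1350.0ms @ 9/2 + 225.0ms (3/4)
8. 1575.0ms @ 21/4 + 225.0ms (3/4)
9. 1800.0ms @ 6 + 450.0ms (3/2)
10. 2250.0ms @ 15/2 + 450.0ms (3/2)

note 7 onset = 9/2b = 1350.0ms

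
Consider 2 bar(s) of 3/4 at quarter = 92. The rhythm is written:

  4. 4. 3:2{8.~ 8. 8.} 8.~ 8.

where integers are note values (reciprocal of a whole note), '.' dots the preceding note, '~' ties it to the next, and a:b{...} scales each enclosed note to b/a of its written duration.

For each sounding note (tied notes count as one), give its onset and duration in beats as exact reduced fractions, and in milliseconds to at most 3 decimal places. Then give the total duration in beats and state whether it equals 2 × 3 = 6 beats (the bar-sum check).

1) 0.0ms=0b +978.261ms=3/2b
2) 978.261ms=3/2b +978.261ms=3/2b
3) 1956.522ms=3b +652.174ms=1b
4) 2608.696ms=4b +326.087ms=1/2b
5) 2934.783ms=9/2b +978.261ms=3/2b
Σ=6b of 6 (92bpm 3/4) — PASS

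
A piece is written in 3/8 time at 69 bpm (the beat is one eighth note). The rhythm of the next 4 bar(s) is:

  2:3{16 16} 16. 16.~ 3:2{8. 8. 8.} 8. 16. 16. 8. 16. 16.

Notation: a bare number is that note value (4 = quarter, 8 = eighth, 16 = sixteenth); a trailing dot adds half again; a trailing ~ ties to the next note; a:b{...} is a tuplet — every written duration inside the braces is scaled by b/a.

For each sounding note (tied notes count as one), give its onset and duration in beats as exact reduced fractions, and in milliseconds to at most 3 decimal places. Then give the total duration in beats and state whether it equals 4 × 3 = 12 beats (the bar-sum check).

1) 0.0ms=0b +652.174ms=3/4b
2) 652.174ms=3/4b +652.174ms=3/4b
3) 1304.348ms=3/2b +652.174ms=3/4b
4) 1956.522ms=9/4b +1521.739ms=7/4b
5) 3478.261ms=4b +869.565ms=1b
6) 4347.826ms=5b +869.565ms=1b
7) 5217.391ms=6b +1304.348ms=3/2b
8) 6521.739ms=15/2b +652.174ms=3/4b
9) 7173.913ms=33/4b +652.174ms=3/4b
10) 7826.087ms=9b +1304.348ms=3/2b
11) 9130.435ms=21/2b +652.174ms=3/4b
12) 9782.609ms=45/4b +652.174ms=3/4b
Σ=12b of 12 (69bpm 3/8) — PASS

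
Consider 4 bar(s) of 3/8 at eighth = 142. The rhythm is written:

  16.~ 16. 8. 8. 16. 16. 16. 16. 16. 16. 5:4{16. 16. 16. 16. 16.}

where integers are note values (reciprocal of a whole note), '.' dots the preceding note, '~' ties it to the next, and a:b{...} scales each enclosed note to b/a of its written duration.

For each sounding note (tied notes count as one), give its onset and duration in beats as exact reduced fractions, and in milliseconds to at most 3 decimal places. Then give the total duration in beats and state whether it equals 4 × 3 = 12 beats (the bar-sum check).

1) 0.0ms=0b +633.803ms=3/2b
2) 633.803ms=3/2b +633.803ms=3/2b
3) 1267.606ms=3b +633.803ms=3/2b
4) 1901.408ms=9/2b +316.901ms=3/4b
5) 2218.31ms=21/4b +316.901ms=3/4b
6) 2535.211ms=6b +316.901ms=3/4b
7) 2852.113ms=27/4b +316.901ms=3/4b
8) 3169.014ms=15/2b +316.901ms=3/4b
9) 3485.915ms=33/4b +316.901ms=3/4b
10) 3802.817ms=9b +253.521ms=3/5b
11) 4056.338ms=48/5b +253.521ms=3/5b
12) 4309.859ms=51/5b +253.521ms=3/5b
13) 4563.38ms=54/5b +253.521ms=3/5b
14) 4816.901ms=57/5b +253.521ms=3/5b
Σ=12b of 12 (142bpm 3/8) — PASS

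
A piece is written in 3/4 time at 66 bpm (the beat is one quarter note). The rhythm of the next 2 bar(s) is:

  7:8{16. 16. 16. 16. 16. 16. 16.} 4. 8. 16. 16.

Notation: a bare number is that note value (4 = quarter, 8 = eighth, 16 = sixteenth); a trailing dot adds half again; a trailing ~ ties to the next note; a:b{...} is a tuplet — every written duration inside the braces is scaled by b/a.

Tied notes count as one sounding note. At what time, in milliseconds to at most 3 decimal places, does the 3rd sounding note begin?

1. 0.0ms @ 0 + 389.61ms (3/7)
2. 389.61ms @ 3/7 + 389.61ms (3/7)
3. 779.221ms @ 6/7 + 389.61ms (3/7)
4. 1168.831ms @ 9/7 + 389.61ms (3/7)
5. 1558.442ms @ 12/7 + 389.61ms (3/7)
6. 1948.052ms @ 15/7 + 389.61ms (3/7)
7. 2337.662ms @ 18/7 + 389.61ms (3/7)
8. 2727.273ms @ 3 + 1363.636ms (3/2)
9. 4090.909ms @ 9/2 + 681.818ms (3/4)
10. 4772.727ms @ 21/4 + 340.909ms (3/8)
11. 5113.636ms @ 45/8 + 340.909ms (3/8)

note 3 onset = 6/7b = 779.221ms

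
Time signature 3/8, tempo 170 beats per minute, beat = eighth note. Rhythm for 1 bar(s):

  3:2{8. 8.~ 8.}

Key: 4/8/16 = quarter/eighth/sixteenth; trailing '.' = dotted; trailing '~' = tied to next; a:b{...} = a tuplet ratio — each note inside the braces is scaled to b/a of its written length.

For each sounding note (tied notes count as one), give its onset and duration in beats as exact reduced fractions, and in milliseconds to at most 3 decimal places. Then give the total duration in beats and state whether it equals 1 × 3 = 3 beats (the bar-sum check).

1) 0.0ms=0b +352.941ms=1b
2) 352.941ms=1b +705.882ms=2b
Σ=3b of 3 (170bpm 3/8) — PASS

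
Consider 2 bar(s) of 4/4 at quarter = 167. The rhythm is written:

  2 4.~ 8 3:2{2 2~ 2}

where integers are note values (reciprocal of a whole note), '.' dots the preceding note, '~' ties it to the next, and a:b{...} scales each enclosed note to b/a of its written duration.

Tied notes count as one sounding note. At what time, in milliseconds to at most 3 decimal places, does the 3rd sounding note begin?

note 3 onset = 4b = 1437.126ms

1. 0.0ms @ 0 + 718.563ms (2)
2. 718.563ms @ 2 + 718.563ms (2)
3. 1437.126ms @ 4 + 479.042ms (4/3)
4. 1916.168ms @ 16/3 + 958.084ms (8/3)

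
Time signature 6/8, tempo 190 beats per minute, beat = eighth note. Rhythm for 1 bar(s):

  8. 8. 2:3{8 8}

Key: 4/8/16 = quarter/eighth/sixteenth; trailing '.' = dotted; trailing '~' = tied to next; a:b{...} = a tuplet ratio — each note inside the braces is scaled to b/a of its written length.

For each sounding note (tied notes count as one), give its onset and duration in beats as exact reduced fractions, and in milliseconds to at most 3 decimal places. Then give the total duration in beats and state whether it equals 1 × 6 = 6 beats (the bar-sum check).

1) 0.0ms=0b +473.684ms=3/2b
2) 473.684ms=3/2b +473.684ms=3/2b
3) 947.368ms=3b +473.684ms=3/2b
4) 1421.053ms=9/2b +473.684ms=3/2b
Σ=6b of 6 (190bpm 6/8) — PASS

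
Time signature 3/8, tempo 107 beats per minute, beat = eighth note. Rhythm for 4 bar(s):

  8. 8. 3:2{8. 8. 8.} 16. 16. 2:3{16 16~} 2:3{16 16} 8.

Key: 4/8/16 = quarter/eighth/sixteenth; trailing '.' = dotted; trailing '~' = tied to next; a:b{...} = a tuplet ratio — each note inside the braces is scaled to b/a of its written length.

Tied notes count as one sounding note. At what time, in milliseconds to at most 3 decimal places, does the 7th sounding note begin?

note 7 onset = 27/4b = 3785.047ms

1. 0.0ms @ 0 + 841.121ms (3/2)
2. 841.121ms @ 3/2 + 841.121ms (3/2)
3. 1682.243ms @ 3 + 560.748ms (1)
4. 2242.991ms @ 4 + 560.748ms (1)
5. 2803.738ms @ 5 + 560.748ms (1)
6. 3364.486ms @ 6 + 420.561ms (3/4)
7. 3785.047ms @ 27/4 + 420.561ms (3/4)
8. 4205.607ms @ 15/2 + 420.561ms (3/4)
9. 4626.168ms @ 33/4 + 841.121ms (3/2)
10. 5467.29ms @ 39/4 + 420.561ms (3/4)
11. 5887.85ms @ 21/2 + 841.121ms (3/2)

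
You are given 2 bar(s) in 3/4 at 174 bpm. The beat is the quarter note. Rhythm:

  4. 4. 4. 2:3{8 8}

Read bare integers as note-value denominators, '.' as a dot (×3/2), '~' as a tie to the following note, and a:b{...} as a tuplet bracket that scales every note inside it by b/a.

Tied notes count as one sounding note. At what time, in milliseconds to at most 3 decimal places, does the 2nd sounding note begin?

1. 0.0ms @ 0 + 517.241ms (3/2)
2. 517.241ms @ 3/2 + 517.241ms (3/2)
3. 1034.483ms @ 3 + 517.241ms (3/2)
4. 1551.724ms @ 9/2 + 258.621ms (3/4)
5. 1810.345ms @ 21/4 + 258.621ms (3/4)

note 2 onset = 3/2b = 517.241ms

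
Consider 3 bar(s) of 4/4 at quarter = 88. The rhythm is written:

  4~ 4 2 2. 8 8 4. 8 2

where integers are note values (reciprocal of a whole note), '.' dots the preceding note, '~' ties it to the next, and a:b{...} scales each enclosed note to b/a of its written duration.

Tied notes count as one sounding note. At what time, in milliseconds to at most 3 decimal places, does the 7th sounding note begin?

note 7 onset = 19/2b = 6477.273ms

1. 0.0ms @ 0 + 1363.636ms (2)
2. 1363.636ms @ 2 + 1363.636ms (2)
3. 2727.273ms @ 4 + 2045.455ms (3)
4. 4772.727ms @ 7 + 340.909ms (1/2)
5. 5113.636ms @ 15/2 + 340.909ms (1/2)
6. 5454.545ms @ 8 + 1022.727ms (3/2)
7. 6477.273ms @ 19/2 + 340.909ms (1/2)
8. 6818.182ms @ 10 + 1363.636ms (2)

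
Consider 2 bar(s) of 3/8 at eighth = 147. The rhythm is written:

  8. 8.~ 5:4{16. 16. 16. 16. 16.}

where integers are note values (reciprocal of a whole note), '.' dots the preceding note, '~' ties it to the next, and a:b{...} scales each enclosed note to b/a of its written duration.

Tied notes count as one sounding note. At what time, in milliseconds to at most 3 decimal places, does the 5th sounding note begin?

1. 0.0ms @ 0 + 612.245ms (3/2)
2. 612.245ms @ 3/2 + 857.143ms (21/10)
3. 1469.388ms @ 18/5 + 244.898ms (3/5)
4. 1714.286ms @ 21/5 + 244.898ms (3/5)
5. 1959.184ms @ 24/5 + 244.898ms (3/5)
6. 2204.082ms @ 27/5 + 244.898ms (3/5)

note 5 onset = 24/5b = 1959.184ms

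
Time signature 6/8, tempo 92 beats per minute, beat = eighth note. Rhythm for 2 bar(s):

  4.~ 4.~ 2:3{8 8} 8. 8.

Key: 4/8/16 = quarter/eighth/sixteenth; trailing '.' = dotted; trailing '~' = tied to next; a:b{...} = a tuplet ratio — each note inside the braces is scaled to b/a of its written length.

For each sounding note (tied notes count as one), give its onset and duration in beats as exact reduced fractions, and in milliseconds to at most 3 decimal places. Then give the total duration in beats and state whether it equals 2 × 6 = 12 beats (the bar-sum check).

1) 0.0ms=0b +4891.304ms=15/2b
2) 4891.304ms=15/2b +978.261ms=3/2b
3) 5869.565ms=9b +978.261ms=3/2b
4) 6847.826ms=21/2b +978.261ms=3/2b
Σ=12b of 12 (92bpm 6/8) — PASS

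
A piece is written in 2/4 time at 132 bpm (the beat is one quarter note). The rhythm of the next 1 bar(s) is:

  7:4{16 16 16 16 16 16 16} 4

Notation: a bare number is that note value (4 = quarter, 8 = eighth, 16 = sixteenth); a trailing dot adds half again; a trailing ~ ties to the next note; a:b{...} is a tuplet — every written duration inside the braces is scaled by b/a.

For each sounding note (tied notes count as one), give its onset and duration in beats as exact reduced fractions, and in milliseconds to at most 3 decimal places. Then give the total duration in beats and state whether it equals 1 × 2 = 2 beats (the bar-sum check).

1) 0.0ms=0b +64.935ms=1/7b
2) 64.935ms=1/7b +64.935ms=1/7b
3) 129.87ms=2/7b +64.935ms=1/7b
4) 194.805ms=3/7b +64.935ms=1/7b
5) 259.74ms=4/7b +64.935ms=1/7b
6) 324.675ms=5/7b +64.935ms=1/7b
7) 389.61ms=6/7b +64.935ms=1/7b
8) 454.545ms=1b +454.545ms=1b
Σ=2b of 2 (132bpm 2/4) — PASS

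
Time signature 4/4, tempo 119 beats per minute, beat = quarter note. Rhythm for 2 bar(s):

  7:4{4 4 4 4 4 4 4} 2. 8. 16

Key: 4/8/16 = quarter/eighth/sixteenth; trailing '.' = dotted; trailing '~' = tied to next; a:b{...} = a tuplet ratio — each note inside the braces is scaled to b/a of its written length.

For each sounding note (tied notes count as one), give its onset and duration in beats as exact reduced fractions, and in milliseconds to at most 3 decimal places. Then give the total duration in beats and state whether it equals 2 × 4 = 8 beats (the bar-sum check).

1) 0.0ms=0b +288.115ms=4/7b
2) 288.115ms=4/7b +288.115ms=4/7b
3) 576.23ms=8/7b +288.115ms=4/7b
4) 864.346ms=12/7b +288.115ms=4/7b
5) 1152.461ms=16/7b +288.115ms=4/7b
6) 1440.576ms=20/7b +288.115ms=4/7b
7) 1728.691ms=24/7b +288.115ms=4/7b
8) 2016.807ms=4b +1512.605ms=3b
9) 3529.412ms=7b +378.151ms=3/4b
10) 3907.563ms=31/4b +126.05ms=1/4b
Σ=8b of 8 (119bpm 4/4) — PASS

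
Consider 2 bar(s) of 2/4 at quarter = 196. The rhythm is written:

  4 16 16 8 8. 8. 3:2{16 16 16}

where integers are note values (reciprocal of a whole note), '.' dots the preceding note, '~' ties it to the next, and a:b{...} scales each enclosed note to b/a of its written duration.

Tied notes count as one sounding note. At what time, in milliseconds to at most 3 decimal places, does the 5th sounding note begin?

1. 0.0ms @ 0 + 306.122ms (1)
2. 306.122ms @ 1 + 76.531ms (1/4)
3. 382.653ms @ 5/4 + 76.531ms (1/4)
4. 459.184ms @ 3/2 + 153.061ms (1/2)
5. 612.245ms @ 2 + 229.592ms (3/4)
6. 841.837ms @ 11/4 + 229.592ms (3/4)
7. 1071.429ms @ 7/2 + 51.02ms (1/6)
8. 1122.449ms @ 11/3 + 51.02ms (1/6)
9. 1173.469ms @ 23/6 + 51.02ms (1/6)

note 5 onset = 2b = 612.245ms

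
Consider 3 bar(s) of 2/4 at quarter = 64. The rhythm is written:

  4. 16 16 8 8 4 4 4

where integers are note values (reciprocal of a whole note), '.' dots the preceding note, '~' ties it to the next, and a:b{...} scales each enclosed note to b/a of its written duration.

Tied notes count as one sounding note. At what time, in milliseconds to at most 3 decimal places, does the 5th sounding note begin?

1. 0.0ms @ 0 + 1406.25ms (3/2)
2. 1406.25ms @ 3/2 + 234.375ms (1/4)
3. 1640.625ms @ 7/4 + 234.375ms (1/4)
4. 1875.0ms @ 2 + 468.75ms (1/2)
5. 2343.75ms @ 5/2 + 468.75ms (1/2)
6. 2812.5ms @ 3 + 937.5ms (1)
7. 3750.0ms @ 4 + 937.5ms (1)
8. 4687.5ms @ 5 + 937.5ms (1)

note 5 onset = 5/2b = 2343.75ms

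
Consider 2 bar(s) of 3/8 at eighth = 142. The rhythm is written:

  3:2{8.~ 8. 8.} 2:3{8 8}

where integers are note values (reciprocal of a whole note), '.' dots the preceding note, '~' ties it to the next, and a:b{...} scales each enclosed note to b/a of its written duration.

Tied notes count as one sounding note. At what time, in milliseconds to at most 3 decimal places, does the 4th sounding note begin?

note 4 onset = 9/2b = 1901.408ms

1. 0.0ms @ 0 + 845.07ms (2)
2. 845.07ms @ 2 + 422.535ms (1)
3. 1267.606ms @ 3 + 633.803ms (3/2)
4. 1901.408ms @ 9/2 + 633.803ms (3/2)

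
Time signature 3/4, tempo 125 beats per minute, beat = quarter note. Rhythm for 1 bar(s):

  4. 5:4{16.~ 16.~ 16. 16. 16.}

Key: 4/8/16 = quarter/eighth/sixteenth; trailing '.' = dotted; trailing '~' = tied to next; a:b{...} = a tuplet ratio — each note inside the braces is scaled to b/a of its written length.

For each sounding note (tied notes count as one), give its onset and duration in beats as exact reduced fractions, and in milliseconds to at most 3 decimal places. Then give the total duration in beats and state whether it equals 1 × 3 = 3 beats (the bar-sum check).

1) 0.0ms=0b +720.0ms=3/2b
2) 720.0ms=3/2b +432.0ms=9/10b
3) 1152.0ms=12/5b +144.0ms=3/10b
4) 1296.0ms=27/10b +144.0ms=3/10b
Σ=3b of 3 (125bpm 3/4) — PASS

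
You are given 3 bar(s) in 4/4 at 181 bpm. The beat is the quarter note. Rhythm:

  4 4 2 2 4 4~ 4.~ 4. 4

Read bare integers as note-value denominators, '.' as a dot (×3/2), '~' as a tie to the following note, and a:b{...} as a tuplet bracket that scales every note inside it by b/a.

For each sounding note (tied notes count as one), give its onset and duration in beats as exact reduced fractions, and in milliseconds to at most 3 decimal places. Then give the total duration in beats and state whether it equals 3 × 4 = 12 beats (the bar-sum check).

1) 0.0ms=0b +331.492ms=1b
2) 331.492ms=1b +331.492ms=1b
3) 662.983ms=2b +662.983ms=2b
4) 1325.967ms=4b +662.983ms=2b
5) 1988.95ms=6b +331.492ms=1b
6) 2320.442ms=7b +1325.967ms=4b
7) 3646.409ms=11b +331.492ms=1b
Σ=12b of 12 (181bpm 4/4) — PASS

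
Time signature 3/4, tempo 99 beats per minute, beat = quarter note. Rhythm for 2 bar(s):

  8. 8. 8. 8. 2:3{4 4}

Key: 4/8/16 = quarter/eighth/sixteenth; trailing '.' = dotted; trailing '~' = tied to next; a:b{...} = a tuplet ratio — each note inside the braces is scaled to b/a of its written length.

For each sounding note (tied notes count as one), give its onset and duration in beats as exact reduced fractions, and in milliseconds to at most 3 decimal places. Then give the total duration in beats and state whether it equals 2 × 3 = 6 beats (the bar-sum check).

1) 0.0ms=0b +454.545ms=3/4b
2) 454.545ms=3/4b +454.545ms=3/4b
3) 909.091ms=3/2b +454.545ms=3/4b
4) 1363.636ms=9/4b +454.545ms=3/4b
5) 1818.182ms=3b +909.091ms=3/2b
6) 2727.273ms=9/2b +909.091ms=3/2b
Σ=6b of 6 (99bpm 3/4) — PASS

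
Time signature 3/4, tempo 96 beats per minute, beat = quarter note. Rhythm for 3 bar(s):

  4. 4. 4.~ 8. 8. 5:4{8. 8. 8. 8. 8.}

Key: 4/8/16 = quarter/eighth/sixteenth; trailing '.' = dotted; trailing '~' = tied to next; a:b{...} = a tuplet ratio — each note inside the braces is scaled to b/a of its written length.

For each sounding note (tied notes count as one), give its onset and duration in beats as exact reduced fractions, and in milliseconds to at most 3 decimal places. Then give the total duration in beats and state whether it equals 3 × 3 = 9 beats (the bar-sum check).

1) 0.0ms=0b +937.5ms=3/2b
2) 937.5ms=3/2b +937.5ms=3/2b
3) 1875.0ms=3b +1406.25ms=9/4b
4) 3281.25ms=21/4b +468.75ms=3/4b
5) 3750.0ms=6b +375.0ms=3/5b
6) 4125.0ms=33/5b +375.0ms=3/5b
7) 4500.0ms=36/5b +375.0ms=3/5b
8) 4875.0ms=39/5b +375.0ms=3/5b
9) 5250.0ms=42/5b +375.0ms=3/5b
Σ=9b of 9 (96bpm 3/4) — PASS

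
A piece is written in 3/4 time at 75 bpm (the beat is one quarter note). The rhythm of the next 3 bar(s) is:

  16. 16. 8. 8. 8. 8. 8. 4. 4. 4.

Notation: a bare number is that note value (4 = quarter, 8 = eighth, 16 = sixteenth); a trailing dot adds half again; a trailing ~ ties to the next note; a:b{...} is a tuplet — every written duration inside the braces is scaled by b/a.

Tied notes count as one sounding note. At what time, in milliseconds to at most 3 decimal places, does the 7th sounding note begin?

note 7 onset = 15/4b = 3000.0ms

1. 0.0ms @ 0 + 300.0ms (3/8)
2. 300.0ms @ 3/8 + 300.0ms (3/8)
3. 600.0ms @ 3/4 + 600.0ms (3/4)
4. 1200.0ms @ 3/2 + 600.0ms (3/4)
5. 1800.0ms @ 9/4 + 600.0ms (3/4)
6. 2400.0ms @ 3 + 600.0ms (3/4)
7. 3000.0ms @ 15/4 + 600.0ms (3/4)
8. 3600.0ms @ 9/2 + 1200.0ms (3/2)
9. 4800.0ms @ 6 + 1200.0ms (3/2)
10. 6000.0ms @ 15/2 + 1200.0ms (3/2)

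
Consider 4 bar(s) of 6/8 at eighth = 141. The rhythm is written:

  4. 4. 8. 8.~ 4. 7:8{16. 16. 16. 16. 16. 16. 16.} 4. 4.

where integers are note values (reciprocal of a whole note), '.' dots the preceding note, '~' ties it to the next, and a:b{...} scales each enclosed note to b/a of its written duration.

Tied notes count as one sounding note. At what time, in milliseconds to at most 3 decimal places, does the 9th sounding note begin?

note 9 onset = 108/7b = 6565.35ms

1. 0.0ms @ 0 + 1276.596ms (3)
2. 1276.596ms @ 3 + 1276.596ms (3)
3. 2553.191ms @ 6 + 638.298ms (3/2)
4. 3191.489ms @ 15/2 + 1914.894ms (9/2)
5. 5106.383ms @ 12 + 364.742ms (6/7)
6. 5471.125ms @ 90/7 + 364.742ms (6/7)
7. 5835.866ms @ 96/7 + 364.742ms (6/7)
8. 6200.608ms @ 102/7 + 364.742ms (6/7)
9. 6565.35ms @ 108/7 + 364.742ms (6/7)
10. 6930.091ms @ 114/7 + 364.742ms (6/7)
11. 7294.833ms @ 120/7 + 364.742ms (6/7)
12. 7659.574ms @ 18 + 1276.596ms (3)
13. 8936.17ms @ 21 + 1276.596ms (3)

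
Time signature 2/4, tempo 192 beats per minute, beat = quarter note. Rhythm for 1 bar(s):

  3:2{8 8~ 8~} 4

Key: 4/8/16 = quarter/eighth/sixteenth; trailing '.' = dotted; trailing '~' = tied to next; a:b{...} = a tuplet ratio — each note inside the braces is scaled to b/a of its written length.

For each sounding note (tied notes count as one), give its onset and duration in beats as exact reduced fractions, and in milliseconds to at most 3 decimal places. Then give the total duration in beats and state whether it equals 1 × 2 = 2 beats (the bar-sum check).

1) 0.0ms=0b +104.167ms=1/3b
2) 104.167ms=1/3b +520.833ms=5/3b
Σ=2b of 2 (192bpm 2/4) — PASS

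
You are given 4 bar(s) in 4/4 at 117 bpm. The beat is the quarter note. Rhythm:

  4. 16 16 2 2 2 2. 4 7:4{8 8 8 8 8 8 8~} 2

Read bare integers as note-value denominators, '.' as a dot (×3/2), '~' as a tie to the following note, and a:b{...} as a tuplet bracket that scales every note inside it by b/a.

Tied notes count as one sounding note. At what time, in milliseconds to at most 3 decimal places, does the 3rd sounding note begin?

1. 0.0ms @ 0 + 769.231ms (3/2)
2. 769.231ms @ 3/2 + 128.205ms (1/4)
3. 897.436ms @ 7/4 + 128.205ms (1/4)
4. 1025.641ms @ 2 + 1025.641ms (2)
5. 2051.282ms @ 4 + 1025.641ms (2)
6. 3076.923ms @ 6 + 1025.641ms (2)
7. 4102.564ms @ 8 + 1538.462ms (3)
8. 5641.026ms @ 11 + 512.821ms (1)
9. 6153.846ms @ 12 + 146.52ms (2/7)
10. 6300.366ms @ 86/7 + 146.52ms (2/7)
11. 6446.886ms @ 88/7 + 146.52ms (2/7)
12. 6593.407ms @ 90/7 + 146.52ms (2/7)
13. 6739.927ms @ 92/7 + 146.52ms (2/7)
14. 6886.447ms @ 94/7 + 146.52ms (2/7)
15. 7032.967ms @ 96/7 + 1172.161ms (16/7)

note 3 onset = 7/4b = 897.436ms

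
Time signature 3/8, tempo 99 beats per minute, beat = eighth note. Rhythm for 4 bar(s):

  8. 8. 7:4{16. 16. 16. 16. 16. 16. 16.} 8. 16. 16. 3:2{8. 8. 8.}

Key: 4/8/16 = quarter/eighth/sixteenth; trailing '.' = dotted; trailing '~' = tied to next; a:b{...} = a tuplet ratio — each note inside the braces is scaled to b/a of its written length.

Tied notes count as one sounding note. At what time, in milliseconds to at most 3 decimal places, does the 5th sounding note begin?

note 5 onset = 27/7b = 2337.662ms

1. 0.0ms @ 0 + 909.091ms (3/2)
2. 909.091ms @ 3/2 + 909.091ms (3/2)
3. 1818.182ms @ 3 + 259.74ms (3/7)
4. 2077.922ms @ 24/7 + 259.74ms (3/7)
5. 2337.662ms @ 27/7 + 259.74ms (3/7)
6. 2597.403ms @ 30/7 + 259.74ms (3/7)
7. 2857.143ms @ 33/7 + 259.74ms (3/7)
8. 3116.883ms @ 36/7 + 259.74ms (3/7)
9. 3376.623ms @ 39/7 + 259.74ms (3/7)
10. 3636.364ms @ 6 + 909.091ms (3/2)
11. 4545.455ms @ 15/2 + 454.545ms (3/4)
12. 5000.0ms @ 33/4 + 454.545ms (3/4)
13. 5454.545ms @ 9 + 606.061ms (1)
14. 6060.606ms @ 10 + 606.061ms (1)
15. 6666.667ms @ 11 + 606.061ms (1)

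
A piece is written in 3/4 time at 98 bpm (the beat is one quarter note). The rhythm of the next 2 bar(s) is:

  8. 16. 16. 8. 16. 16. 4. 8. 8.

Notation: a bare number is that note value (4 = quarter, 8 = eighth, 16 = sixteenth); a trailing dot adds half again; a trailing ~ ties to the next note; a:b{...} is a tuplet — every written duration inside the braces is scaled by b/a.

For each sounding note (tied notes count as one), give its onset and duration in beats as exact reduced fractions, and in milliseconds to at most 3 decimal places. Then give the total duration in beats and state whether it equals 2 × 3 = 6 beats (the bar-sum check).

1) 0.0ms=0b +459.184ms=3/4b
2) 459.184ms=3/4b +229.592ms=3/8b
3) 688.776ms=9/8b +229.592ms=3/8b
4) 918.367ms=3/2b +459.184ms=3/4b
5) 1377.551ms=9/4b +229.592ms=3/8b
6) 1607.143ms=21/8b +229.592ms=3/8b
7) 1836.735ms=3b +918.367ms=3/2b
8) 2755.102ms=9/2b +459.184ms=3/4b
9) 3214.286ms=21/4b +459.184ms=3/4b
Σ=6b of 6 (98bpm 3/4) — PASS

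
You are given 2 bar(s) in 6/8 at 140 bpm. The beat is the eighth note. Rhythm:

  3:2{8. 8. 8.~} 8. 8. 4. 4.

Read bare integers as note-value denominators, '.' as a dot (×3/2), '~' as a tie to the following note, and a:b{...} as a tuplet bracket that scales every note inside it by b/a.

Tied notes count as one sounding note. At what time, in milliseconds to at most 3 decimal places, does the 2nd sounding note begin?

note 2 onset = 1b = 428.571ms

1. 0.0ms @ 0 + 428.571ms (1)
2. 428.571ms @ 1 + 428.571ms (1)
3. 857.143ms @ 2 + 1071.429ms (5/2)
4. 1928.571ms @ 9/2 + 642.857ms (3/2)
5. 2571.429ms @ 6 + 1285.714ms (3)
6. 3857.143ms @ 9 + 1285.714ms (3)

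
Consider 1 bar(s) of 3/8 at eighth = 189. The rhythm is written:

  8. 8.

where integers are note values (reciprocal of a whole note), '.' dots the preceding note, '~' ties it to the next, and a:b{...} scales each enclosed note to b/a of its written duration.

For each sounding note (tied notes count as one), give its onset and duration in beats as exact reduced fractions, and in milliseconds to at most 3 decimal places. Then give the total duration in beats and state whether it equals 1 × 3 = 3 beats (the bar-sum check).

1) 0.0ms=0b +476.19ms=3/2b
2) 476.19ms=3/2b +476.19ms=3/2b
Σ=3b of 3 (189bpm 3/8) — PASS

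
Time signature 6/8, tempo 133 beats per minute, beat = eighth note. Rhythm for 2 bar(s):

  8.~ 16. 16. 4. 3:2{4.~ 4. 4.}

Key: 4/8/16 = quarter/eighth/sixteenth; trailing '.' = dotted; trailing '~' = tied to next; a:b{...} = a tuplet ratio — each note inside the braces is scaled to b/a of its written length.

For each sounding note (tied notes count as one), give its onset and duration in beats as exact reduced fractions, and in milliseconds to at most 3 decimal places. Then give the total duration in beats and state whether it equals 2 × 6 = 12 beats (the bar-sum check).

1) 0.0ms=0b +1015.038ms=9/4b
2) 1015.038ms=9/4b +338.346ms=3/4b
3) 1353.383ms=3b +1353.383ms=3b
4) 2706.767ms=6b +1804.511ms=4b
5) 4511.278ms=10b +902.256ms=2b
Σ=12b of 12 (133bpm 6/8) — PASS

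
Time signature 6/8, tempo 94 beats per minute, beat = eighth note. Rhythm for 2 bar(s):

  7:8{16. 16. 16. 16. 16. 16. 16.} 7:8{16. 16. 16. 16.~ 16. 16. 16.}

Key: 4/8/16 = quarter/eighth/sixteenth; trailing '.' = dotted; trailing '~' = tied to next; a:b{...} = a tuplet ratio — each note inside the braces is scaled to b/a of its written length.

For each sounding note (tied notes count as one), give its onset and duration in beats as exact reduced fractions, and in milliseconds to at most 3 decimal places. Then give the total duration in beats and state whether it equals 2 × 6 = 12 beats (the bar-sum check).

1) 0.0ms=0b +547.112ms=6/7b
2) 547.112ms=6/7b +547.112ms=6/7b
3) 1094.225ms=12/7b +547.112ms=6/7b
4) 1641.337ms=18/7b +547.112ms=6/7b
5) 2188.45ms=24/7b +547.112ms=6/7b
6) 2735.562ms=30/7b +547.112ms=6/7b
7) 3282.675ms=36/7b +547.112ms=6/7b
8) 3829.787ms=6b +547.112ms=6/7b
9) 4376.9ms=48/7b +547.112ms=6/7b
10) 4924.012ms=54/7b +547.112ms=6/7b
11) 5471.125ms=60/7b +1094.225ms=12/7b
12) 6565.35ms=72/7b +547.112ms=6/7b
13) 7112.462ms=78/7b +547.112ms=6/7b
Σ=12b of 12 (94bpm 6/8) — PASS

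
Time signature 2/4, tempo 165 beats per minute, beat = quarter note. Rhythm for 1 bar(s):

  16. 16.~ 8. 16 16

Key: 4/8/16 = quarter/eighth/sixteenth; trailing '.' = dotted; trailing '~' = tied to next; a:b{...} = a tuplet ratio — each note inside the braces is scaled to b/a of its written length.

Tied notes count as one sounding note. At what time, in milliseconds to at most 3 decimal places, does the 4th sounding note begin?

note 4 onset = 7/4b = 636.364ms

1. 0.0ms @ 0 + 136.364ms (3/8)
2. 136.364ms @ 3/8 + 409.091ms (9/8)
3. 545.455ms @ 3/2 + 90.909ms (1/4)
4. 636.364ms @ 7/4 + 90.909ms (1/4)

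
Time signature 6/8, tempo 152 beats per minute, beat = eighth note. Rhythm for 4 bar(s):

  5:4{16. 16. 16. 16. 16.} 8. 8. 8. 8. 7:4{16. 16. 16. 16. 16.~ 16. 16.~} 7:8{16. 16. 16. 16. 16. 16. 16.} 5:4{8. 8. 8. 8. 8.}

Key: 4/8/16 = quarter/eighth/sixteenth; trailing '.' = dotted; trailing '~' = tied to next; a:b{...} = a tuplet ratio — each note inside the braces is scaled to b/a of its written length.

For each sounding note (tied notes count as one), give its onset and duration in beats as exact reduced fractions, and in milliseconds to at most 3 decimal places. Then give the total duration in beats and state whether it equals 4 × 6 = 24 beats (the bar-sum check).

1) 0.0ms=0b +236.842ms=3/5b
2) 236.842ms=3/5b +236.842ms=3/5b
3) 473.684ms=6/5b +236.842ms=3/5b
4) 710.526ms=9/5b +236.842ms=3/5b
5) 947.368ms=12/5b +236.842ms=3/5b
6) 1184.211ms=3b +592.105ms=3/2b
7) 1776.316ms=9/2b +592.105ms=3/2b
8) 2368.421ms=6b +592.105ms=3/2b
9) 2960.526ms=15/2b +592.105ms=3/2b
10) 3552.632ms=9b +169.173ms=3/7b
11) 3721.805ms=66/7b +169.173ms=3/7b
12) 3890.977ms=69/7b +169.173ms=3/7b
13) 4060.15ms=72/7b +169.173ms=3/7b
14) 4229.323ms=75/7b +338.346ms=6/7b
15) 4567.669ms=81/7b +507.519ms=9/7b
16) 5075.188ms=90/7b +338.346ms=6/7b
17) 5413.534ms=96/7b +338.346ms=6/7b
18) 5751.88ms=102/7b +338.346ms=6/7b
19) 6090.226ms=108/7b +338.346ms=6/7b
20) 6428.571ms=114/7b +338.346ms=6/7b
21) 6766.917ms=120/7b +338.346ms=6/7b
22) 7105.263ms=18b +473.684ms=6/5b
23) 7578.947ms=96/5b +473.684ms=6/5b
24) 8052.632ms=102/5b +473.684ms=6/5b
25) 8526.316ms=108/5b +473.684ms=6/5b
26) 9000.0ms=114/5b +473.684ms=6/5b
Σ=24b of 24 (152bpm 6/8) — PASS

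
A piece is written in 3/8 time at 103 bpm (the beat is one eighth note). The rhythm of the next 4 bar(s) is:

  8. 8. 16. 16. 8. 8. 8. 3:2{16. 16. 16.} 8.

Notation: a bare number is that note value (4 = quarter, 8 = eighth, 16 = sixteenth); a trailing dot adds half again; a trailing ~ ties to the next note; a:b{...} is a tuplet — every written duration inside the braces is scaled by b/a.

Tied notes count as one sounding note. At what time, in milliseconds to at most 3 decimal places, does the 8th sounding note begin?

1. 0.0ms @ 0 + 873.786ms (3/2)
2. 873.786ms @ 3/2 + 873.786ms (3/2)
3. 1747.573ms @ 3 + 436.893ms (3/4)
4. 2184.466ms @ 15/4 + 436.893ms (3/4)
5. 2621.359ms @ 9/2 + 873.786ms (3/2)
6. 3495.146ms @ 6 + 873.786ms (3/2)
7. 4368.932ms @ 15/2 + 873.786ms (3/2)
8. 5242.718ms @ 9 + 291.262ms (1/2)
9. 5533.981ms @ 19/2 + 291.262ms (1/2)
10. 5825.243ms @ 10 + 291.262ms (1/2)
11. 6116.505ms @ 21/2 + 873.786ms (3/2)

note 8 onset = 9b = 5242.718ms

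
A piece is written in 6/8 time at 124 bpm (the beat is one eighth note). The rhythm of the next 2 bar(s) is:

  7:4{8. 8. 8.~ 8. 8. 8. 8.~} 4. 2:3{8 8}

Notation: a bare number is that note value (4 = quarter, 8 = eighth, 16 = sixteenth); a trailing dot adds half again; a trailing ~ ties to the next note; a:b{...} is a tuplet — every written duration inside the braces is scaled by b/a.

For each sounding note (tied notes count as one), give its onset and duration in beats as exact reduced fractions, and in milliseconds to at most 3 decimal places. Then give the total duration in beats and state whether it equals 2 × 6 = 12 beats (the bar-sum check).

1) 0.0ms=0b +414.747ms=6/7b
2) 414.747ms=6/7b +414.747ms=6/7b
3) 829.493ms=12/7b +829.493ms=12/7b
4) 1658.986ms=24/7b +414.747ms=6/7b
5) 2073.733ms=30/7b +414.747ms=6/7b
6) 2488.479ms=36/7b +1866.359ms=27/7b
7) 4354.839ms=9b +725.806ms=3/2b
8) 5080.645ms=21/2b +725.806ms=3/2b
Σ=12b of 12 (124bpm 6/8) — PASS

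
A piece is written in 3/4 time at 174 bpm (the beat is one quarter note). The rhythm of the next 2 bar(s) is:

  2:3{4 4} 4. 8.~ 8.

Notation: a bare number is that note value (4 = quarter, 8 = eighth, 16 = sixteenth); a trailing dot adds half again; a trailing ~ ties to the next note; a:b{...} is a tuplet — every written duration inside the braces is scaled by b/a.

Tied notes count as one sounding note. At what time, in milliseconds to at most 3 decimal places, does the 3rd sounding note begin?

1. 0.0ms @ 0 + 517.241ms (3/2)
2. 517.241ms @ 3/2 + 517.241ms (3/2)
3. 1034.483ms @ 3 + 517.241ms (3/2)
4. 1551.724ms @ 9/2 + 517.241ms (3/2)

note 3 onset = 3b = 1034.483ms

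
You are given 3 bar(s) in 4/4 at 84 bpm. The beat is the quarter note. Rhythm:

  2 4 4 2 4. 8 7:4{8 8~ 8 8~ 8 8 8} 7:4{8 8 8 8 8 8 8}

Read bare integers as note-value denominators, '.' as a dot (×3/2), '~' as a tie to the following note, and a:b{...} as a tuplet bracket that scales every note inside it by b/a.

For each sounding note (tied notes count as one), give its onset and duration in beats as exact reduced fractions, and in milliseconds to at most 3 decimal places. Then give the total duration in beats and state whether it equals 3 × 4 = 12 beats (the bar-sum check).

1) 0.0ms=0b +1428.571ms=2b
2) 1428.571ms=2b +714.286ms=1b
3) 2142.857ms=3b +714.286ms=1b
4) 2857.143ms=4b +1428.571ms=2b
5) 4285.714ms=6b +1071.429ms=3/2b
6) 5357.143ms=15/2b +357.143ms=1/2b
7) 5714.286ms=8b +204.082ms=2/7b
8) 5918.367ms=58/7b +408.163ms=4/7b
9) 6326.531ms=62/7b +408.163ms=4/7b
10) 6734.694ms=66/7b +204.082ms=2/7b
11) 6938.776ms=68/7b +204.082ms=2/7b
12) 7142.857ms=10b +204.082ms=2/7b
13) 7346.939ms=72/7b +204.082ms=2/7b
14) 7551.02ms=74/7b +204.082ms=2/7b
15) 7755.102ms=76/7b +204.082ms=2/7b
16) 7959.184ms=78/7b +204.082ms=2/7b
17) 8163.265ms=80/7b +204.082ms=2/7b
18) 8367.347ms=82/7b +204.082ms=2/7b
Σ=12b of 12 (84bpm 4/4) — PASS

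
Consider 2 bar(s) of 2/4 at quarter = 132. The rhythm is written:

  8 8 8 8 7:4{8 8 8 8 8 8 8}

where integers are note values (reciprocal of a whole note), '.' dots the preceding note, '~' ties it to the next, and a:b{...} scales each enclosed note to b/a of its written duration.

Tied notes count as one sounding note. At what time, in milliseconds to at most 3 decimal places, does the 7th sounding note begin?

1. 0.0ms @ 0 + 227.273ms (1/2)
2. 227.273ms @ 1/2 + 227.273ms (1/2)
3. 454.545ms @ 1 + 227.273ms (1/2)
4. 681.818ms @ 3/2 + 227.273ms (1/2)
5. 909.091ms @ 2 + 129.87ms (2/7)
6. 1038.961ms @ 16/7 + 129.87ms (2/7)
7. 1168.831ms @ 18/7 + 129.87ms (2/7)
8. 1298.701ms @ 20/7 + 129.87ms (2/7)
9. 1428.571ms @ 22/7 + 129.87ms (2/7)
10. 1558.442ms @ 24/7 + 129.87ms (2/7)
11. 1688.312ms @ 26/7 + 129.87ms (2/7)

note 7 onset = 18/7b = 1168.831ms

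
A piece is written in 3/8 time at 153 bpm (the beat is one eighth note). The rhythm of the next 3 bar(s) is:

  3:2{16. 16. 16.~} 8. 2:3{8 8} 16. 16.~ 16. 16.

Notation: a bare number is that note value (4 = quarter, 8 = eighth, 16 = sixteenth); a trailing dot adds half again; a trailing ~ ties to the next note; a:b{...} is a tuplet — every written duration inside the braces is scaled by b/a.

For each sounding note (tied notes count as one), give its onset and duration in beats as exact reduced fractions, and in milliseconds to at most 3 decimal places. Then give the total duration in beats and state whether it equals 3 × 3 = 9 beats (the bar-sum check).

1) 0.0ms=0b +196.078ms=1/2b
2) 196.078ms=1/2b +196.078ms=1/2b
3) 392.157ms=1b +784.314ms=2b
4) 1176.471ms=3b +588.235ms=3/2b
5) 1764.706ms=9/2b +588.235ms=3/2b
6) 2352.941ms=6b +294.118ms=3/4b
7) 2647.059ms=27/4b +588.235ms=3/2b
8) 3235.294ms=33/4b +294.118ms=3/4b
Σ=9b of 9 (153bpm 3/8) — PASS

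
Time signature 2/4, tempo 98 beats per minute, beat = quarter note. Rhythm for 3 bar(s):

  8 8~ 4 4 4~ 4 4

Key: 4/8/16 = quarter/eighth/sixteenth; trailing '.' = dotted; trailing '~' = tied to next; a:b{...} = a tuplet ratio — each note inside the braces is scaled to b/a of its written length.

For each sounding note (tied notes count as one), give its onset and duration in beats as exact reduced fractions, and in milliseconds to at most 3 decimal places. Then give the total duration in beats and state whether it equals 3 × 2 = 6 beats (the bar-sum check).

1) 0.0ms=0b +306.122ms=1/2b
2) 306.122ms=1/2b +918.367ms=3/2b
3) 1224.49ms=2b +612.245ms=1b
4) 1836.735ms=3b +1224.49ms=2b
5) 3061.224ms=5b +612.245ms=1b
Σ=6b of 6 (98bpm 2/4) — PASS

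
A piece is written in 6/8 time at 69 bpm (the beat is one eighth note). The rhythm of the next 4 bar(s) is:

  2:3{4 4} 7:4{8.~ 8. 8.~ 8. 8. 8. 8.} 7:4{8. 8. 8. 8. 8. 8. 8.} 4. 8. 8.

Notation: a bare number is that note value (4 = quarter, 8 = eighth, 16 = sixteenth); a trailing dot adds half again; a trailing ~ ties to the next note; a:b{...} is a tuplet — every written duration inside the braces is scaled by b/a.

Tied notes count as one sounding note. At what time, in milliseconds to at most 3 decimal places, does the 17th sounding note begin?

1. 0.0ms @ 0 + 2608.696ms (3)
2. 2608.696ms @ 3 + 2608.696ms (3)
3. 5217.391ms @ 6 + 1490.683ms (12/7)
4. 6708.075ms @ 54/7 + 1490.683ms (12/7)
5. 8198.758ms @ 66/7 + 745.342ms (6/7)
6. 8944.099ms @ 72/7 + 745.342ms (6/7)
7. 9689.441ms @ 78/7 + 745.342ms (6/7)
8. 10434.783ms @ 12 + 745.342ms (6/7)
9. 11180.124ms @ 90/7 + 745.342ms (6/7)
10. 11925.466ms @ 96/7 + 745.342ms (6/7)
11. 12670.807ms @ 102/7 + 745.342ms (6/7)
12. 13416.149ms @ 108/7 + 745.342ms (6/7)
13. 14161.491ms @ 114/7 + 745.342ms (6/7)
14. 14906.832ms @ 120/7 + 745.342ms (6/7)
15. 15652.174ms @ 18 + 2608.696ms (3)
16. 18260.87ms @ 21 + 1304.348ms (3/2)
17. 19565.217ms @ 45/2 + 1304.348ms (3/2)

note 17 onset = 45/2b = 19565.217ms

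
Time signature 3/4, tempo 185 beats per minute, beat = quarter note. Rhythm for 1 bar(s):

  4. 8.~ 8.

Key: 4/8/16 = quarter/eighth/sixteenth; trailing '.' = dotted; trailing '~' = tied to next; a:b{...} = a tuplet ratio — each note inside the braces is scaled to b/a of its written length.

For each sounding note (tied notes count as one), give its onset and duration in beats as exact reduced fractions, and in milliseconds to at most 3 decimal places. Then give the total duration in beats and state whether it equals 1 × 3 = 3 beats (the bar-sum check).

1) 0.0ms=0b +486.486ms=3/2b
2) 486.486ms=3/2b +486.486ms=3/2b
Σ=3b of 3 (185bpm 3/4) — PASS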